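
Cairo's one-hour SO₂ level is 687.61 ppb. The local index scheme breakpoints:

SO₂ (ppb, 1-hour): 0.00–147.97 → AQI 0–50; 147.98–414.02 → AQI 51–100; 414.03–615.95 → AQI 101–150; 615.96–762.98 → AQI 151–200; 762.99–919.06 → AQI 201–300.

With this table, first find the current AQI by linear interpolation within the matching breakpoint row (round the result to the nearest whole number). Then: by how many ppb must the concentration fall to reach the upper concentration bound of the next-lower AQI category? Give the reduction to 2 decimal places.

SO₂: 687.61 ∈ [615.96, 762.98] ↔ index [151, 200].
151 + (687.61−615.96)·(200−151)/(762.98−615.96) = 151 + 71.65·49/147.02 ≈ 174.88, so AQI = 175.
Current AQI 175 is in the Unhealthy range (151–200). The next-lower category tops out at AQI 150, whose upper concentration bound is 615.95 ppb.
Reduction needed = 687.61 − 615.95 = 71.66 ppb.

71.66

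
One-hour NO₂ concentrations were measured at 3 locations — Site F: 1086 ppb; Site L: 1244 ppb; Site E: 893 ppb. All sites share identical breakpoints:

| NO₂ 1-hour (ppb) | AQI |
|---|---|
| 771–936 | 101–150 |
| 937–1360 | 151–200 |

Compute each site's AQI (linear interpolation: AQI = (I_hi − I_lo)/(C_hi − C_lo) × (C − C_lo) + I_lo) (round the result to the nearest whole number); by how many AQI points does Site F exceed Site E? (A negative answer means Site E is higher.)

31

Site F: row 937–1360 (AQI 151–200). (200−151)·(1086−937)/(1360−937) + 151 = 49·149/423 + 151 ≈ 168.26 → 168.
Site L 1244: bracket 937–1360 → index 151–200; slope 49/423, offset 307.
AQI = 151 + 49/423·307 ≈ 186.56 ⇒ 187.
Site E: row 771–936 (AQI 101–150). (150−101)·(893−771)/(936−771) + 101 = 49·122/165 + 101 ≈ 137.23 → 137.
AQIs: Site F=168, Site L=187, Site E=137. Site F (168) − Site E (137) = 31.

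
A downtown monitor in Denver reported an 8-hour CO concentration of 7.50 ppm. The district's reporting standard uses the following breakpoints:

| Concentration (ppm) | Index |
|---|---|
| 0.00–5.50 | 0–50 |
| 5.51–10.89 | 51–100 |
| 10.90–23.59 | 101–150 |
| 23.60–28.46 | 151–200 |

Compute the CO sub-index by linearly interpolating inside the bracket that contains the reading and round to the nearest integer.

CO: 7.50 lies in 5.51–10.89, so I_lo=51, I_hi=100, C_lo=5.51, C_hi=10.89.
(100−51)/(10.89−5.51) × (7.50−5.51) + 51 = 49/5.38 × 1.99 + 51 ≈ 69.12 → 69.

69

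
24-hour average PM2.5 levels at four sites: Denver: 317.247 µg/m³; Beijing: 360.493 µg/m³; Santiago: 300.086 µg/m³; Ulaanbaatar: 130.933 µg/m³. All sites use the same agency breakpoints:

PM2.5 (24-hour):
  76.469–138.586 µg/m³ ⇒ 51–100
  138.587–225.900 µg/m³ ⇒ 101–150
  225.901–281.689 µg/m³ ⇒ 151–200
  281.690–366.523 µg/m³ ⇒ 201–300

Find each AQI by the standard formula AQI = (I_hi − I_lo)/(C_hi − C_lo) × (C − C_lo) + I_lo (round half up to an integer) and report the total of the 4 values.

851

Denver: 317.247 ∈ [281.690, 366.523] ↔ index [201, 300].
201 + (317.247−281.690)·(300−201)/(366.523−281.690) = 201 + 35.557·99/84.833 ≈ 242.49, so AQI = 242.
Beijing: 360.493 ∈ [281.690, 366.523] ↔ index [201, 300].
201 + (360.493−281.690)·(300−201)/(366.523−281.690) = 201 + 78.803·99/84.833 ≈ 292.96, so AQI = 293.
Santiago: 300.086 lies in 281.690–366.523, so I_lo=201, I_hi=300, C_lo=281.690, C_hi=366.523.
(300−201)/(366.523−281.690) × (300.086−281.690) + 201 = 99/84.833 × 18.396 + 201 ≈ 222.47 → 222.
Ulaanbaatar: 130.933 ∈ [76.469, 138.586] ↔ index [51, 100].
51 + (130.933−76.469)·(100−51)/(138.586−76.469) = 51 + 54.464·49/62.117 ≈ 93.96, so AQI = 94.
AQIs: Denver=242, Beijing=293, Santiago=222, Ulaanbaatar=94. Sum = 242 + 293 + 222 + 94 = 851.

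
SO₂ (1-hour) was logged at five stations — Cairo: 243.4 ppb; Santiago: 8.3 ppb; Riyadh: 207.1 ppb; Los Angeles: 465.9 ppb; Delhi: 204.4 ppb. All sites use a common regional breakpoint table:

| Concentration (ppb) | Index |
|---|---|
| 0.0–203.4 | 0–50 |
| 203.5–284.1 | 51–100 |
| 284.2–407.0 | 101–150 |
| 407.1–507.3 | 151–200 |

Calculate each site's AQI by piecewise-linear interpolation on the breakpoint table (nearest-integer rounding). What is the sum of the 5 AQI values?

362

Cairo: row 203.5–284.1 (AQI 51–100). (100−51)·(243.4−203.5)/(284.1−203.5) + 51 = 49·39.9/80.6 + 51 ≈ 75.26 → 75.
Santiago: 8.3 lies in 0.0–203.4, so I_lo=0, I_hi=50, C_lo=0.0, C_hi=203.4.
(50−0)/(203.4−0.0) × (8.3−0.0) + 0 = 50/203.4 × 8.3 + 0 ≈ 2.04 → 2.
Riyadh: 207.1 ∈ [203.5, 284.1] ↔ index [51, 100].
51 + (207.1−203.5)·(100−51)/(284.1−203.5) = 51 + 3.6·49/80.6 ≈ 53.19, so AQI = 53.
Los Angeles: row 407.1–507.3 (AQI 151–200). (200−151)·(465.9−407.1)/(507.3−407.1) + 151 = 49·58.8/100.2 + 151 ≈ 179.75 → 180.
Delhi: row 203.5–284.1 (AQI 51–100). (100−51)·(204.4−203.5)/(284.1−203.5) + 51 = 49·0.9/80.6 + 51 ≈ 51.55 → 52.
AQIs: Cairo=75, Santiago=2, Riyadh=53, Los Angeles=180, Delhi=52. Sum = 75 + 2 + 53 + 180 + 52 = 362.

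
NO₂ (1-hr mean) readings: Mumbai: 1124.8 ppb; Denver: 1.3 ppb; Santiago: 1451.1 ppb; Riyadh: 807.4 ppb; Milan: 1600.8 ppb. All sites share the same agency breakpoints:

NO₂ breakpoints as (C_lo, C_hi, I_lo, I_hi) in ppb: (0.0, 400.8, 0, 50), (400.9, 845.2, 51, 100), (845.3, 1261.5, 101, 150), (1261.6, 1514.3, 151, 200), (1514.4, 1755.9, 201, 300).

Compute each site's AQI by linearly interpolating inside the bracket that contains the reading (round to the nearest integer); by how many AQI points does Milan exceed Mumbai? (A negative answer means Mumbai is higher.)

Mumbai 1124.8: bracket 845.3–1261.5 → index 101–150; slope 49/416.2, offset 279.5.
AQI = 101 + 49/416.2·279.5 ≈ 133.91 ⇒ 134.
Denver 1.3: bracket 0.0–400.8 → index 0–50; slope 50/400.8, offset 1.3.
AQI = 0 + 50/400.8·1.3 ≈ 0.16 ⇒ 0.
Santiago: 1451.1 ∈ [1261.6, 1514.3] ↔ index [151, 200].
151 + (1451.1−1261.6)·(200−151)/(1514.3−1261.6) = 151 + 189.5·49/252.7 ≈ 187.75, so AQI = 188.
Riyadh: 807.4 ∈ [400.9, 845.2] ↔ index [51, 100].
51 + (807.4−400.9)·(100−51)/(845.2−400.9) = 51 + 406.5·49/444.3 ≈ 95.83, so AQI = 96.
Milan: row 1514.4–1755.9 (AQI 201–300). (300−201)·(1600.8−1514.4)/(1755.9−1514.4) + 201 = 99·86.4/241.5 + 201 ≈ 236.42 → 236.
AQIs: Mumbai=134, Denver=0, Santiago=188, Riyadh=96, Milan=236. Milan (236) − Mumbai (134) = 102.

102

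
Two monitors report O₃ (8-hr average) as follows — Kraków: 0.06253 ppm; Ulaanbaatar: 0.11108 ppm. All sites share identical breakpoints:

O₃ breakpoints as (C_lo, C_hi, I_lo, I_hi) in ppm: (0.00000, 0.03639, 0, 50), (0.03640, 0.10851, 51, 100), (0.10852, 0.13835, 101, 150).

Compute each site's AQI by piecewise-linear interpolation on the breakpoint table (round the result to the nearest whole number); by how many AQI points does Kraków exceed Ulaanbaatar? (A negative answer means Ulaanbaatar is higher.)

Kraków: row 0.03640–0.10851 (AQI 51–100). (100−51)·(0.06253−0.03640)/(0.10851−0.03640) + 51 = 49·0.02613/0.07211 + 51 ≈ 68.76 → 69.
Ulaanbaatar: 0.11108 ∈ [0.10852, 0.13835] ↔ index [101, 150].
101 + (0.11108−0.10852)·(150−101)/(0.13835−0.10852) = 101 + 0.00256·49/0.02983 ≈ 105.21, so AQI = 105.
AQIs: Kraków=69, Ulaanbaatar=105. Kraków (69) − Ulaanbaatar (105) = -36.

-36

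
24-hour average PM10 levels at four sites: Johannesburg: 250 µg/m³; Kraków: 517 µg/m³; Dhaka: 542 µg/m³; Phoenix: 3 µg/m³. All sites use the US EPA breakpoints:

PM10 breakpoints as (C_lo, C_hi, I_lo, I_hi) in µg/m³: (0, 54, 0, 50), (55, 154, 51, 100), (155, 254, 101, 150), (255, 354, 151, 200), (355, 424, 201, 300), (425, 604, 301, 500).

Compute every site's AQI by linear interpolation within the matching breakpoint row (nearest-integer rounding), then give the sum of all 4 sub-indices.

Johannesburg: 250 ∈ [155, 254] ↔ index [101, 150].
101 + (250−155)·(150−101)/(254−155) = 101 + 95·49/99 ≈ 148.02, so AQI = 148.
Kraków: row 425–604 (AQI 301–500). (500−301)·(517−425)/(604−425) + 301 = 199·92/179 + 301 ≈ 403.28 → 403.
Dhaka 542: bracket 425–604 → index 301–500; slope 199/179, offset 117.
AQI = 301 + 199/179·117 ≈ 431.07 ⇒ 431.
Phoenix: 3 ∈ [0, 54] ↔ index [0, 50].
0 + (3−0)·(50−0)/(54−0) = 0 + 3·50/54 ≈ 2.78, so AQI = 3.
AQIs: Johannesburg=148, Kraków=403, Dhaka=431, Phoenix=3. Sum = 148 + 403 + 431 + 3 = 985.

985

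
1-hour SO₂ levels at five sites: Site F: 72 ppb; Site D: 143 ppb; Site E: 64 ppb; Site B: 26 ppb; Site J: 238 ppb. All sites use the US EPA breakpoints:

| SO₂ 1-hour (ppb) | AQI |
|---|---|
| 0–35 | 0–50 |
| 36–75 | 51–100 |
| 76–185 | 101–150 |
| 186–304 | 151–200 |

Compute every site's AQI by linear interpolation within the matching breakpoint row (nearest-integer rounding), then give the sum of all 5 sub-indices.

Site F 72: bracket 36–75 → index 51–100; slope 49/39, offset 36.
AQI = 51 + 49/39·36 ≈ 96.23 ⇒ 96.
Site D: row 76–185 (AQI 101–150). (150−101)·(143−76)/(185−76) + 101 = 49·67/109 + 101 ≈ 131.12 → 131.
Site E: row 36–75 (AQI 51–100). (100−51)·(64−36)/(75−36) + 51 = 49·28/39 + 51 ≈ 86.18 → 86.
Site B: 26 ∈ [0, 35] ↔ index [0, 50].
0 + (26−0)·(50−0)/(35−0) = 0 + 26·50/35 ≈ 37.14, so AQI = 37.
Site J 238: bracket 186–304 → index 151–200; slope 49/118, offset 52.
AQI = 151 + 49/118·52 ≈ 172.59 ⇒ 173.
AQIs: Site F=96, Site D=131, Site E=86, Site B=37, Site J=173. Sum = 96 + 131 + 86 + 37 + 173 = 523.

523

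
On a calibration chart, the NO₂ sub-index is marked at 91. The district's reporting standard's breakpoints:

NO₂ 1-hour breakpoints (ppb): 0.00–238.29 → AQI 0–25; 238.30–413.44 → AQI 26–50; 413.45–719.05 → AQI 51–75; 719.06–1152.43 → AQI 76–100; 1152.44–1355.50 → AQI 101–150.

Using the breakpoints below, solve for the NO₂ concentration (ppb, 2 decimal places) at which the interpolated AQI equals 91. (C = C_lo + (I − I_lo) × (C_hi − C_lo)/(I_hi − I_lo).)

989.92

AQI 91 lies in the 76–100 band, which corresponds to 719.06–1152.43 ppb.
C = 719.06 + (91−76)×(1152.43−719.06)/(100−76) = 719.06 + 15×433.37/24 ≈ 989.9163 ppb → 989.92 ppb to 2 dp.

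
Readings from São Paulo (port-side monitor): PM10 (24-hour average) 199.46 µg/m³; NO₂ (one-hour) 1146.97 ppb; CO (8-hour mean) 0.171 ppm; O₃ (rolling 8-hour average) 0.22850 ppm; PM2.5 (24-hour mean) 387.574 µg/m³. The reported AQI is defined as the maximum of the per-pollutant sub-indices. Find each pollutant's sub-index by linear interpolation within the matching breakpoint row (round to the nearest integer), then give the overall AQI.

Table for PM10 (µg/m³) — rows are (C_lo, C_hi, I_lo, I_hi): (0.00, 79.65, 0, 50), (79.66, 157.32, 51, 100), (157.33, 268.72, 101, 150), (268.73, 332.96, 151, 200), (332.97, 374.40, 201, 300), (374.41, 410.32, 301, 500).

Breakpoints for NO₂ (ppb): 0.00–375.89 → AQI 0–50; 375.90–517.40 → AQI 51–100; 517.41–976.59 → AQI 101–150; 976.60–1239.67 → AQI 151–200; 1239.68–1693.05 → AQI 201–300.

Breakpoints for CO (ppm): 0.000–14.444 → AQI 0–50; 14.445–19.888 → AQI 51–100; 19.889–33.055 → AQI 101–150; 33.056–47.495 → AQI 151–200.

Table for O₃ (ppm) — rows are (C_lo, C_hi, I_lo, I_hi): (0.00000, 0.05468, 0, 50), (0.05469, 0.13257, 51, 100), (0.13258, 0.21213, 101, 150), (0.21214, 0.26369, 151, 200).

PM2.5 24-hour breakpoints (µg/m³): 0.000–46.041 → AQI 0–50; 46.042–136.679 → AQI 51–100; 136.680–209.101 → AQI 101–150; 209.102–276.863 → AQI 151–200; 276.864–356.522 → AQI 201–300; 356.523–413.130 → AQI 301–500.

PM10 199.46: bracket 157.33–268.72 → index 101–150; slope 49/111.39, offset 42.13.
AQI = 101 + 49/111.39·42.13 ≈ 119.53 ⇒ 120.
NO₂: 1146.97 lies in 976.60–1239.67, so I_lo=151, I_hi=200, C_lo=976.60, C_hi=1239.67.
(200−151)/(1239.67−976.60) × (1146.97−976.60) + 151 = 49/263.07 × 170.37 + 151 ≈ 182.73 → 183.
CO: 0.171 ∈ [0.000, 14.444] ↔ index [0, 50].
0 + (0.171−0.000)·(50−0)/(14.444−0.000) = 0 + 0.171·50/14.444 ≈ 0.59, so AQI = 1.
O₃: 0.22850 lies in 0.21214–0.26369, so I_lo=151, I_hi=200, C_lo=0.21214, C_hi=0.26369.
(200−151)/(0.26369−0.21214) × (0.22850−0.21214) + 151 = 49/0.05155 × 0.01636 + 151 ≈ 166.55 → 167.
PM2.5: row 356.523–413.130 (AQI 301–500). (500−301)·(387.574−356.523)/(413.130−356.523) + 301 = 199·31.051/56.607 + 301 ≈ 410.16 → 410.
Sub-indices: PM10→120, NO₂→183, CO→1, O₃→167, PM2.5→410. Overall AQI = max = 410; dominant pollutant is PM2.5.

410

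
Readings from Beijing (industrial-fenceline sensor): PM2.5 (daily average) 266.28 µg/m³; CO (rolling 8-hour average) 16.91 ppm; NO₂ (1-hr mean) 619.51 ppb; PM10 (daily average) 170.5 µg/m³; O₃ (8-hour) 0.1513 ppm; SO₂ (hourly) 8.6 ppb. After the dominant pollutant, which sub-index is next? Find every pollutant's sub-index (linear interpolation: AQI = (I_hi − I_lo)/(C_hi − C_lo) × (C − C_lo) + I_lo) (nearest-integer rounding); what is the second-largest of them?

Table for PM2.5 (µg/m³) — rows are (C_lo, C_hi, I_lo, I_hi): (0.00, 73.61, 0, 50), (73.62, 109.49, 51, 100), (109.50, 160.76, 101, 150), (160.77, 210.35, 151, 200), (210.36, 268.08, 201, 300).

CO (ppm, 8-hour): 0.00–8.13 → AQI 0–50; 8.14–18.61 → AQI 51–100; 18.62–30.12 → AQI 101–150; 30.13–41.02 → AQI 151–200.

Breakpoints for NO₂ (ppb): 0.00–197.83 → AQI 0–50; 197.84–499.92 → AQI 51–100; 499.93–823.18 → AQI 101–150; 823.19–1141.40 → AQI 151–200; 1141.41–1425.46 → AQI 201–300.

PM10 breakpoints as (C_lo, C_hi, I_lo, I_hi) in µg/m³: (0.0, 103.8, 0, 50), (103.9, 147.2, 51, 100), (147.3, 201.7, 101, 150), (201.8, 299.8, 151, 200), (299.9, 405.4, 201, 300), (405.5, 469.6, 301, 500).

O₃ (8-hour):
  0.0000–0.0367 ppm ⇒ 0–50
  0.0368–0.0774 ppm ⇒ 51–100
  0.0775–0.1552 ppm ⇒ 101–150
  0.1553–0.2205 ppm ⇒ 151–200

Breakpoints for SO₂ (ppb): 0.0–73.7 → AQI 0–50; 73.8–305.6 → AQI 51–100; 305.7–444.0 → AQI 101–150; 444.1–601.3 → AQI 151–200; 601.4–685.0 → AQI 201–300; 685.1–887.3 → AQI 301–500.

PM2.5: row 210.36–268.08 (AQI 201–300). (300−201)·(266.28−210.36)/(268.08−210.36) + 201 = 99·55.92/57.72 + 201 ≈ 296.91 → 297.
CO 16.91: bracket 8.14–18.61 → index 51–100; slope 49/10.47, offset 8.77.
AQI = 51 + 49/10.47·8.77 ≈ 92.04 ⇒ 92.
NO₂: 619.51 lies in 499.93–823.18, so I_lo=101, I_hi=150, C_lo=499.93, C_hi=823.18.
(150−101)/(823.18−499.93) × (619.51−499.93) + 101 = 49/323.25 × 119.58 + 101 ≈ 119.13 → 119.
PM10 170.5: bracket 147.3–201.7 → index 101–150; slope 49/54.4, offset 23.2.
AQI = 101 + 49/54.4·23.2 ≈ 121.90 ⇒ 122.
O₃: row 0.0775–0.1552 (AQI 101–150). (150−101)·(0.1513−0.0775)/(0.1552−0.0775) + 101 = 49·0.0738/0.0777 + 101 ≈ 147.54 → 148.
SO₂: 8.6 ∈ [0.0, 73.7] ↔ index [0, 50].
0 + (8.6−0.0)·(50−0)/(73.7−0.0) = 0 + 8.6·50/73.7 ≈ 5.83, so AQI = 6.
Sub-indices: PM2.5→297, CO→92, NO₂→119, PM10→122, O₃→148, SO₂→6. Ranked high→low: 297, 148, 122, 119, 92, 6. Second-highest sub-index = 148.

148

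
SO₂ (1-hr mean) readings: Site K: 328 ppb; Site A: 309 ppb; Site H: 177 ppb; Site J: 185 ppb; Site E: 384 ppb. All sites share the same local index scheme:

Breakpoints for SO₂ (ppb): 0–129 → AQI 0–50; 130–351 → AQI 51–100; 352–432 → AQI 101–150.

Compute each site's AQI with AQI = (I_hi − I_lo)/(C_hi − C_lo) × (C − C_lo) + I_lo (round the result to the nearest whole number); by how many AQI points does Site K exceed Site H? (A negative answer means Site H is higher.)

Site K 328: bracket 130–351 → index 51–100; slope 49/221, offset 198.
AQI = 51 + 49/221·198 ≈ 94.90 ⇒ 95.
Site A: 309 lies in 130–351, so I_lo=51, I_hi=100, C_lo=130, C_hi=351.
(100−51)/(351−130) × (309−130) + 51 = 49/221 × 179 + 51 ≈ 90.69 → 91.
Site H 177: bracket 130–351 → index 51–100; slope 49/221, offset 47.
AQI = 51 + 49/221·47 ≈ 61.42 ⇒ 61.
Site J: row 130–351 (AQI 51–100). (100−51)·(185−130)/(351−130) + 51 = 49·55/221 + 51 ≈ 63.19 → 63.
Site E: 384 lies in 352–432, so I_lo=101, I_hi=150, C_lo=352, C_hi=432.
(150−101)/(432−352) × (384−352) + 101 = 49/80 × 32 + 101 ≈ 120.60 → 121.
AQIs: Site K=95, Site A=91, Site H=61, Site J=63, Site E=121. Site K (95) − Site H (61) = 34.

34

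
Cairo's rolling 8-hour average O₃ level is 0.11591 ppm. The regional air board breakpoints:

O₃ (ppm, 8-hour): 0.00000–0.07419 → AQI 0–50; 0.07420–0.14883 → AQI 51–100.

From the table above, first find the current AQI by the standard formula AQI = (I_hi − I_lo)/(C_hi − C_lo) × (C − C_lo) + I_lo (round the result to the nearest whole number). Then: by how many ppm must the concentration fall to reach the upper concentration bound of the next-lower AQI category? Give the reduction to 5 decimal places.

0.04172

O₃: 0.11591 ∈ [0.07420, 0.14883] ↔ index [51, 100].
51 + (0.11591−0.07420)·(100−51)/(0.14883−0.07420) = 51 + 0.04171·49/0.07463 ≈ 78.39, so AQI = 78.
Current AQI 78 is in the Moderate range (51–100). The next-lower category tops out at AQI 50, whose upper concentration bound is 0.07419 ppm.
Reduction needed = 0.11591 − 0.07419 = 0.04172 ppm.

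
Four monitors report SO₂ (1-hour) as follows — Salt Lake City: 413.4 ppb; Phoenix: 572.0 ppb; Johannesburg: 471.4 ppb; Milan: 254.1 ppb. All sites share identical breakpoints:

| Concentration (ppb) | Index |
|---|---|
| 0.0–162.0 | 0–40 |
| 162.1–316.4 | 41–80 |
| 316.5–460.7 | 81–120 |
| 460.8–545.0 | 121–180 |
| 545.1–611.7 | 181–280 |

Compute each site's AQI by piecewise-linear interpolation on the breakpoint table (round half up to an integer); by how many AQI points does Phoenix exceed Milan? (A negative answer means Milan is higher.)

157

Salt Lake City 413.4: bracket 316.5–460.7 → index 81–120; slope 39/144.2, offset 96.9.
AQI = 81 + 39/144.2·96.9 ≈ 107.21 ⇒ 107.
Phoenix: 572.0 lies in 545.1–611.7, so I_lo=181, I_hi=280, C_lo=545.1, C_hi=611.7.
(280−181)/(611.7−545.1) × (572.0−545.1) + 181 = 99/66.6 × 26.9 + 181 ≈ 220.99 → 221.
Johannesburg: 471.4 lies in 460.8–545.0, so I_lo=121, I_hi=180, C_lo=460.8, C_hi=545.0.
(180−121)/(545.0−460.8) × (471.4−460.8) + 121 = 59/84.2 × 10.6 + 121 ≈ 128.43 → 128.
Milan: 254.1 ∈ [162.1, 316.4] ↔ index [41, 80].
41 + (254.1−162.1)·(80−41)/(316.4−162.1) = 41 + 92.0·39/154.3 ≈ 64.25, so AQI = 64.
AQIs: Salt Lake City=107, Phoenix=221, Johannesburg=128, Milan=64. Phoenix (221) − Milan (64) = 157.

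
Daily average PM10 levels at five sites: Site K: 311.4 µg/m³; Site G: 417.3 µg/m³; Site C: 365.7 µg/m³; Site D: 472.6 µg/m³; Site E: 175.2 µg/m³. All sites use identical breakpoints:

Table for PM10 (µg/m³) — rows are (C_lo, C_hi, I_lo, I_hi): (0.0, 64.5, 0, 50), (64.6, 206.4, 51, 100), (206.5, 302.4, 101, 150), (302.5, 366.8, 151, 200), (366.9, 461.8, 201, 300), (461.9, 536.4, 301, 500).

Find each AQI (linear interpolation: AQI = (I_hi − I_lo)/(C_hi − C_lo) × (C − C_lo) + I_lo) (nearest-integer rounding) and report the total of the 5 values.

1030

Site K: 311.4 lies in 302.5–366.8, so I_lo=151, I_hi=200, C_lo=302.5, C_hi=366.8.
(200−151)/(366.8−302.5) × (311.4−302.5) + 151 = 49/64.3 × 8.9 + 151 ≈ 157.78 → 158.
Site G: 417.3 lies in 366.9–461.8, so I_lo=201, I_hi=300, C_lo=366.9, C_hi=461.8.
(300−201)/(461.8−366.9) × (417.3−366.9) + 201 = 99/94.9 × 50.4 + 201 ≈ 253.58 → 254.
Site C: row 302.5–366.8 (AQI 151–200). (200−151)·(365.7−302.5)/(366.8−302.5) + 151 = 49·63.2/64.3 + 151 ≈ 199.16 → 199.
Site D: 472.6 lies in 461.9–536.4, so I_lo=301, I_hi=500, C_lo=461.9, C_hi=536.4.
(500−301)/(536.4−461.9) × (472.6−461.9) + 301 = 199/74.5 × 10.7 + 301 ≈ 329.58 → 330.
Site E: 175.2 lies in 64.6–206.4, so I_lo=51, I_hi=100, C_lo=64.6, C_hi=206.4.
(100−51)/(206.4−64.6) × (175.2−64.6) + 51 = 49/141.8 × 110.6 + 51 ≈ 89.22 → 89.
AQIs: Site K=158, Site G=254, Site C=199, Site D=330, Site E=89. Sum = 158 + 254 + 199 + 330 + 89 = 1030.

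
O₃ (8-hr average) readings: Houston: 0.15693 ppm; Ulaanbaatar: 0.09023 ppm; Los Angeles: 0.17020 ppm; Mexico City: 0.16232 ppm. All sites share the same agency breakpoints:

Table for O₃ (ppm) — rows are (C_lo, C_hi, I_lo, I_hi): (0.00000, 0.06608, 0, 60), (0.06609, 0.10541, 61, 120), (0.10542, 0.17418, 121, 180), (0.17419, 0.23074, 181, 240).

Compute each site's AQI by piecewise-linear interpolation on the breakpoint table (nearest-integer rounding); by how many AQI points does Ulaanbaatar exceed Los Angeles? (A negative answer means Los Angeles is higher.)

-80

Houston: 0.15693 ∈ [0.10542, 0.17418] ↔ index [121, 180].
121 + (0.15693−0.10542)·(180−121)/(0.17418−0.10542) = 121 + 0.05151·59/0.06876 ≈ 165.20, so AQI = 165.
Ulaanbaatar: 0.09023 lies in 0.06609–0.10541, so I_lo=61, I_hi=120, C_lo=0.06609, C_hi=0.10541.
(120−61)/(0.10541−0.06609) × (0.09023−0.06609) + 61 = 59/0.03932 × 0.02414 + 61 ≈ 97.22 → 97.
Los Angeles: 0.17020 ∈ [0.10542, 0.17418] ↔ index [121, 180].
121 + (0.17020−0.10542)·(180−121)/(0.17418−0.10542) = 121 + 0.06478·59/0.06876 ≈ 176.58, so AQI = 177.
Mexico City: row 0.10542–0.17418 (AQI 121–180). (180−121)·(0.16232−0.10542)/(0.17418−0.10542) + 121 = 59·0.05690/0.06876 + 121 ≈ 169.82 → 170.
AQIs: Houston=165, Ulaanbaatar=97, Los Angeles=177, Mexico City=170. Ulaanbaatar (97) − Los Angeles (177) = -80.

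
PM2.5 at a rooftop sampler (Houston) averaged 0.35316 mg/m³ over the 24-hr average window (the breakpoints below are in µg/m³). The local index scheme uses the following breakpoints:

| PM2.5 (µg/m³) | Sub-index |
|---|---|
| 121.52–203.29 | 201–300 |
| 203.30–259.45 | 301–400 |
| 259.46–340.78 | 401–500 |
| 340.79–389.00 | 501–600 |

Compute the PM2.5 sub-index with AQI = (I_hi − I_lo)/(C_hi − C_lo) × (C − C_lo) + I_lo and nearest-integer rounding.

526

Convert: 0.35316 mg/m³ = 353.16 µg/m³.
PM2.5: row 340.79–389.00 (AQI 501–600). (600−501)·(353.16−340.79)/(389.00−340.79) + 501 = 99·12.37/48.21 + 501 ≈ 526.40 → 526.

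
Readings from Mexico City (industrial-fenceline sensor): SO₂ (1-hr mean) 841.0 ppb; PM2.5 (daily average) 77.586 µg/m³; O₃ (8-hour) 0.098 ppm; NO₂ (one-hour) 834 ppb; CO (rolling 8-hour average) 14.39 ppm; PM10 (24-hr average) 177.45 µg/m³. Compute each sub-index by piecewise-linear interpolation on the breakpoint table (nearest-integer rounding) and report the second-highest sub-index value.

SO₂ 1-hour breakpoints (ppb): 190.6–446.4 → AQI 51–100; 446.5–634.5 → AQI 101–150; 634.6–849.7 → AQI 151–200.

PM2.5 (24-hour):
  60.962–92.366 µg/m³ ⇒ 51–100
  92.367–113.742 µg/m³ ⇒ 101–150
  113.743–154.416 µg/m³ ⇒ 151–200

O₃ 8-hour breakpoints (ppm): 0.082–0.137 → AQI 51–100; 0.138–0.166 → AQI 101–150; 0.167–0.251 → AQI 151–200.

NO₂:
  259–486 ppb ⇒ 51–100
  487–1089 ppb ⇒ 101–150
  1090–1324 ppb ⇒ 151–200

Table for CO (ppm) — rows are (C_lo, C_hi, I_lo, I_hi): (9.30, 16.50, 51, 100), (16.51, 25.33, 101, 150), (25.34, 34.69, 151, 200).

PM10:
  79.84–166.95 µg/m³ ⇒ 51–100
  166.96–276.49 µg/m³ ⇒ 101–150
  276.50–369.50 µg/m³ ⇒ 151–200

129

SO₂ 841.0: bracket 634.6–849.7 → index 151–200; slope 49/215.1, offset 206.4.
AQI = 151 + 49/215.1·206.4 ≈ 198.02 ⇒ 198.
PM2.5: 77.586 ∈ [60.962, 92.366] ↔ index [51, 100].
51 + (77.586−60.962)·(100−51)/(92.366−60.962) = 51 + 16.624·49/31.404 ≈ 76.94, so AQI = 77.
O₃: 0.098 lies in 0.082–0.137, so I_lo=51, I_hi=100, C_lo=0.082, C_hi=0.137.
(100−51)/(0.137−0.082) × (0.098−0.082) + 51 = 49/0.055 × 0.016 + 51 ≈ 65.25 → 65.
NO₂: 834 lies in 487–1089, so I_lo=101, I_hi=150, C_lo=487, C_hi=1089.
(150−101)/(1089−487) × (834−487) + 101 = 49/602 × 347 + 101 ≈ 129.24 → 129.
CO: 14.39 lies in 9.30–16.50, so I_lo=51, I_hi=100, C_lo=9.30, C_hi=16.50.
(100−51)/(16.50−9.30) × (14.39−9.30) + 51 = 49/7.20 × 5.09 + 51 ≈ 85.64 → 86.
PM10: row 166.96–276.49 (AQI 101–150). (150−101)·(177.45−166.96)/(276.49−166.96) + 101 = 49·10.49/109.53 + 101 ≈ 105.69 → 106.
Sub-indices: SO₂→198, PM2.5→77, O₃→65, NO₂→129, CO→86, PM10→106. Ranked high→low: 198, 129, 106, 86, 77, 65. Second-highest sub-index = 129.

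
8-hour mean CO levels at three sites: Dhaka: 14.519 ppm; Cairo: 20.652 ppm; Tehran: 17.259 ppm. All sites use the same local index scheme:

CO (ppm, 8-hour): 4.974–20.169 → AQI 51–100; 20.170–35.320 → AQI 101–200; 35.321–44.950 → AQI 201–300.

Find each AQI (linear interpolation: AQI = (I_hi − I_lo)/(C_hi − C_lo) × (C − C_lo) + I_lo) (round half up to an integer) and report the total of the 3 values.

277

Dhaka 14.519: bracket 4.974–20.169 → index 51–100; slope 49/15.195, offset 9.545.
AQI = 51 + 49/15.195·9.545 ≈ 81.78 ⇒ 82.
Cairo: 20.652 ∈ [20.170, 35.320] ↔ index [101, 200].
101 + (20.652−20.170)·(200−101)/(35.320−20.170) = 101 + 0.482·99/15.150 ≈ 104.15, so AQI = 104.
Tehran: 17.259 lies in 4.974–20.169, so I_lo=51, I_hi=100, C_lo=4.974, C_hi=20.169.
(100−51)/(20.169−4.974) × (17.259−4.974) + 51 = 49/15.195 × 12.285 + 51 ≈ 90.62 → 91.
AQIs: Dhaka=82, Cairo=104, Tehran=91. Sum = 82 + 104 + 91 = 277.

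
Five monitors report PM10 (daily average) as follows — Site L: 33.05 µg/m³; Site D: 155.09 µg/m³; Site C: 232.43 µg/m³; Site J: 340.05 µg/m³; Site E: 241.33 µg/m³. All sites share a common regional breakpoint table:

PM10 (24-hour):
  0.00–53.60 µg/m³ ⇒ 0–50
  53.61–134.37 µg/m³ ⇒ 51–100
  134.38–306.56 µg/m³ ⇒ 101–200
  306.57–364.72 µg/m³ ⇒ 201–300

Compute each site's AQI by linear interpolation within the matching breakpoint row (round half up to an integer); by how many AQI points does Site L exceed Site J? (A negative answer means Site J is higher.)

Site L 33.05: bracket 0.00–53.60 → index 0–50; slope 50/53.60, offset 33.05.
AQI = 0 + 50/53.60·33.05 ≈ 30.83 ⇒ 31.
Site D: 155.09 ∈ [134.38, 306.56] ↔ index [101, 200].
101 + (155.09−134.38)·(200−101)/(306.56−134.38) = 101 + 20.71·99/172.18 ≈ 112.91, so AQI = 113.
Site C: 232.43 lies in 134.38–306.56, so I_lo=101, I_hi=200, C_lo=134.38, C_hi=306.56.
(200−101)/(306.56−134.38) × (232.43−134.38) + 101 = 99/172.18 × 98.05 + 101 ≈ 157.38 → 157.
Site J 340.05: bracket 306.57–364.72 → index 201–300; slope 99/58.15, offset 33.48.
AQI = 201 + 99/58.15·33.48 ≈ 258.00 ⇒ 258.
Site E 241.33: bracket 134.38–306.56 → index 101–200; slope 99/172.18, offset 106.95.
AQI = 101 + 99/172.18·106.95 ≈ 162.49 ⇒ 162.
AQIs: Site L=31, Site D=113, Site C=157, Site J=258, Site E=162. Site L (31) − Site J (258) = -227.

-227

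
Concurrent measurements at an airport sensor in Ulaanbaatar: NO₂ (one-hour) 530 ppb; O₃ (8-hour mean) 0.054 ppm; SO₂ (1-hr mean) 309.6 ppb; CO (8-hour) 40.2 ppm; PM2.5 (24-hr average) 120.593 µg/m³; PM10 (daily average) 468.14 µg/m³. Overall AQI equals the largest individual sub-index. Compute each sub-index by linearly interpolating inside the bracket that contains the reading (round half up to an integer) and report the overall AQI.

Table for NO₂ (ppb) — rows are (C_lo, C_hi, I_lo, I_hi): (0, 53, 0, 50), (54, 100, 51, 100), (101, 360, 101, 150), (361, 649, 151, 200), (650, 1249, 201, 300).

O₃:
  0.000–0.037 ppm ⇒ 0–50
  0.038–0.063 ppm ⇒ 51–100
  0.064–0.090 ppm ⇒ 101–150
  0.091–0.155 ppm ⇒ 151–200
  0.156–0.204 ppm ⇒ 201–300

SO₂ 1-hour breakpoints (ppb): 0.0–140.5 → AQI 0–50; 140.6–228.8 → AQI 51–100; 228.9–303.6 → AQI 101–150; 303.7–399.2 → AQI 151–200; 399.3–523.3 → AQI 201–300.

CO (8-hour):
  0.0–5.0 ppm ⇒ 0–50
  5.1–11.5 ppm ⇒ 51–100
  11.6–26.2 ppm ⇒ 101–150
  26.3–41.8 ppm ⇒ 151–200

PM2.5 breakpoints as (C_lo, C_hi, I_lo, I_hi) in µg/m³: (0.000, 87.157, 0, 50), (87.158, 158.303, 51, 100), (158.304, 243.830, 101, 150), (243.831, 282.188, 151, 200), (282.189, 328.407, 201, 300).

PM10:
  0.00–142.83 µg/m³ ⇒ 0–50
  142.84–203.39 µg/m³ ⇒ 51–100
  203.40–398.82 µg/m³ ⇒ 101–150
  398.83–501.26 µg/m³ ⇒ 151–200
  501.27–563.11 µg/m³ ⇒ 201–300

195

NO₂ 530: bracket 361–649 → index 151–200; slope 49/288, offset 169.
AQI = 151 + 49/288·169 ≈ 179.75 ⇒ 180.
O₃ 0.054: bracket 0.038–0.063 → index 51–100; slope 49/0.025, offset 0.016.
AQI = 51 + 49/0.025·0.016 ≈ 82.36 ⇒ 82.
SO₂ 309.6: bracket 303.7–399.2 → index 151–200; slope 49/95.5, offset 5.9.
AQI = 151 + 49/95.5·5.9 ≈ 154.03 ⇒ 154.
CO 40.2: bracket 26.3–41.8 → index 151–200; slope 49/15.5, offset 13.9.
AQI = 151 + 49/15.5·13.9 ≈ 194.94 ⇒ 195.
PM2.5: row 87.158–158.303 (AQI 51–100). (100−51)·(120.593−87.158)/(158.303−87.158) + 51 = 49·33.435/71.145 + 51 ≈ 74.03 → 74.
PM10: row 398.83–501.26 (AQI 151–200). (200−151)·(468.14−398.83)/(501.26−398.83) + 151 = 49·69.31/102.43 + 151 ≈ 184.16 → 184.
Sub-indices: NO₂→180, O₃→82, SO₂→154, CO→195, PM2.5→74, PM10→184. Overall AQI = max = 195; dominant pollutant is CO.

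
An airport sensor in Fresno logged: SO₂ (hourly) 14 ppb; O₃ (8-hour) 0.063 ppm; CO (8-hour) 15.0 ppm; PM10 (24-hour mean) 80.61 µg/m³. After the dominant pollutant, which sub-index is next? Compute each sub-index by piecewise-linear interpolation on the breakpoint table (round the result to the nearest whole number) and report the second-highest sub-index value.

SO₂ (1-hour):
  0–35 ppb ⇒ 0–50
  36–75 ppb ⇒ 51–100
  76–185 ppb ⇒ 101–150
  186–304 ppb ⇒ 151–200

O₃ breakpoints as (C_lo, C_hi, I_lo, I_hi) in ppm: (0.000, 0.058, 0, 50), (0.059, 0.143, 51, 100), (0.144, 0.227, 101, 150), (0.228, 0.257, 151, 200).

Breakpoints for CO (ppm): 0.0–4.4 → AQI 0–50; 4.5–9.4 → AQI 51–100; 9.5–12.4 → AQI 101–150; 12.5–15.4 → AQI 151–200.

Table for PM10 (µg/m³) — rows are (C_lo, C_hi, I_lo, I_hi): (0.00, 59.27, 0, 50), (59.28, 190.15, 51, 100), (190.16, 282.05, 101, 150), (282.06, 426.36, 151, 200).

59

SO₂: 14 lies in 0–35, so I_lo=0, I_hi=50, C_lo=0, C_hi=35.
(50−0)/(35−0) × (14−0) + 0 = 50/35 × 14 + 0 ≈ 20.00 → 20.
O₃ 0.063: bracket 0.059–0.143 → index 51–100; slope 49/0.084, offset 0.004.
AQI = 51 + 49/0.084·0.004 ≈ 53.33 ⇒ 53.
CO: 15.0 lies in 12.5–15.4, so I_lo=151, I_hi=200, C_lo=12.5, C_hi=15.4.
(200−151)/(15.4−12.5) × (15.0−12.5) + 151 = 49/2.9 × 2.5 + 151 ≈ 193.24 → 193.
PM10: 80.61 ∈ [59.28, 190.15] ↔ index [51, 100].
51 + (80.61−59.28)·(100−51)/(190.15−59.28) = 51 + 21.33·49/130.87 ≈ 58.99, so AQI = 59.
Sub-indices: SO₂→20, O₃→53, CO→193, PM10→59. Ranked high→low: 193, 59, 53, 20. Second-highest sub-index = 59.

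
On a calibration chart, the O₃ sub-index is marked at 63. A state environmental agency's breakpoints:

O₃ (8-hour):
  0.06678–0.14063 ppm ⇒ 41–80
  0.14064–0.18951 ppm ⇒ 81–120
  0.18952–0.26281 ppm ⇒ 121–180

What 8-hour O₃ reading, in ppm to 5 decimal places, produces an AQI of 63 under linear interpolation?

0.10844

AQI 63 lies in the 41–80 band, which corresponds to 0.06678–0.14063 ppm.
C = 0.06678 + (63−41)×(0.14063−0.06678)/(80−41) = 0.06678 + 22×0.07385/39 ≈ 0.1084390 ppm → 0.10844 ppm to 5 dp.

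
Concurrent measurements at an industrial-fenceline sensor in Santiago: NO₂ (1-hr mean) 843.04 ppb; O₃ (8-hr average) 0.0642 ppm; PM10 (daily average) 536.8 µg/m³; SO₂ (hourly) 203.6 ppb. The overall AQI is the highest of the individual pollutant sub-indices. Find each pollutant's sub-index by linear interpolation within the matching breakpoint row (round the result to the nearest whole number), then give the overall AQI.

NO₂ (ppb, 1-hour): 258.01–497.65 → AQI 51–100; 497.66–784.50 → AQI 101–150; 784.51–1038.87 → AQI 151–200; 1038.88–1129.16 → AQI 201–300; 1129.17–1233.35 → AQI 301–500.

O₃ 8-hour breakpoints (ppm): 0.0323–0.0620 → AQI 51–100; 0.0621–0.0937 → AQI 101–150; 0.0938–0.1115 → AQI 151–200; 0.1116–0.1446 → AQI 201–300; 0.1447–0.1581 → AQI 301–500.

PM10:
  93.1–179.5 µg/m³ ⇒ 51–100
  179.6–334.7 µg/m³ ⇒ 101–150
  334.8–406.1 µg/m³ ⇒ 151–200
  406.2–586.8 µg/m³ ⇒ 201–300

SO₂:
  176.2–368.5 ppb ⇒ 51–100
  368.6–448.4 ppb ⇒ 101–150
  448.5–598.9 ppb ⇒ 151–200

NO₂: row 784.51–1038.87 (AQI 151–200). (200−151)·(843.04−784.51)/(1038.87−784.51) + 151 = 49·58.53/254.36 + 151 ≈ 162.28 → 162.
O₃ 0.0642: bracket 0.0621–0.0937 → index 101–150; slope 49/0.0316, offset 0.0021.
AQI = 101 + 49/0.0316·0.0021 ≈ 104.26 ⇒ 104.
PM10: 536.8 lies in 406.2–586.8, so I_lo=201, I_hi=300, C_lo=406.2, C_hi=586.8.
(300−201)/(586.8−406.2) × (536.8−406.2) + 201 = 99/180.6 × 130.6 + 201 ≈ 272.59 → 273.
SO₂: 203.6 lies in 176.2–368.5, so I_lo=51, I_hi=100, C_lo=176.2, C_hi=368.5.
(100−51)/(368.5−176.2) × (203.6−176.2) + 51 = 49/192.3 × 27.4 + 51 ≈ 57.98 → 58.
Sub-indices: NO₂→162, O₃→104, PM10→273, SO₂→58. Overall AQI = max = 273; dominant pollutant is PM10.

273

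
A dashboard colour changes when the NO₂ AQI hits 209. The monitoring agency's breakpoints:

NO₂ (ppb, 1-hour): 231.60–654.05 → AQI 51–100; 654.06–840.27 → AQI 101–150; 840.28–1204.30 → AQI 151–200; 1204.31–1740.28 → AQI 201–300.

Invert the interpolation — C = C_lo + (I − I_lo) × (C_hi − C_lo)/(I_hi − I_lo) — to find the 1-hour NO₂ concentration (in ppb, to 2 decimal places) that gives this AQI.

1247.62

AQI 209 lies in the 201–300 band, which corresponds to 1204.31–1740.28 ppb.
C = 1204.31 + (209−201)×(1740.28−1204.31)/(300−201) = 1204.31 + 8×535.97/99 ≈ 1247.6207 ppb → 1247.62 ppb to 2 dp.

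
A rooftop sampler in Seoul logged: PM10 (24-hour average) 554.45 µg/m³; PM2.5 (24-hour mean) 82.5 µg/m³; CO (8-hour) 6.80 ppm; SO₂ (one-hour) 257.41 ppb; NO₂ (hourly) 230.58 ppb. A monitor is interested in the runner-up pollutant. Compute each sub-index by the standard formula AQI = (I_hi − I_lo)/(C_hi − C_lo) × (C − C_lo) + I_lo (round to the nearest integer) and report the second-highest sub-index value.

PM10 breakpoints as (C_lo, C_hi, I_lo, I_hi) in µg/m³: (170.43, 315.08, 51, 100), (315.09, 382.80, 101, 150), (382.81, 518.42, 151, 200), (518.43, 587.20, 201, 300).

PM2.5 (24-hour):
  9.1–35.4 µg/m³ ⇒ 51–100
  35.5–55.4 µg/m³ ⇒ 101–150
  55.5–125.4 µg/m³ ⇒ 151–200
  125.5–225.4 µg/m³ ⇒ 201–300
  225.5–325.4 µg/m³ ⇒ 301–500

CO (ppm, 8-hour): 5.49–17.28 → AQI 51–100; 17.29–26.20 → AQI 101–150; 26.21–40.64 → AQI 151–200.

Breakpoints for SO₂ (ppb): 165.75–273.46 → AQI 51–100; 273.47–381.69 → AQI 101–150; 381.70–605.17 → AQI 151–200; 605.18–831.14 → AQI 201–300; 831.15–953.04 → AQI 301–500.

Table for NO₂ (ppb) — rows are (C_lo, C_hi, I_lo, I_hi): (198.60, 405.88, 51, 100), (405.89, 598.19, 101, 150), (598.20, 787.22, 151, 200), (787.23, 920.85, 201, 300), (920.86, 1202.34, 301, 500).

PM10: 554.45 lies in 518.43–587.20, so I_lo=201, I_hi=300, C_lo=518.43, C_hi=587.20.
(300−201)/(587.20−518.43) × (554.45−518.43) + 201 = 99/68.77 × 36.02 + 201 ≈ 252.85 → 253.
PM2.5: 82.5 ∈ [55.5, 125.4] ↔ index [151, 200].
151 + (82.5−55.5)·(200−151)/(125.4−55.5) = 151 + 27.0·49/69.9 ≈ 169.93, so AQI = 170.
CO: 6.80 ∈ [5.49, 17.28] ↔ index [51, 100].
51 + (6.80−5.49)·(100−51)/(17.28−5.49) = 51 + 1.31·49/11.79 ≈ 56.44, so AQI = 56.
SO₂: 257.41 lies in 165.75–273.46, so I_lo=51, I_hi=100, C_lo=165.75, C_hi=273.46.
(100−51)/(273.46−165.75) × (257.41−165.75) + 51 = 49/107.71 × 91.66 + 51 ≈ 92.70 → 93.
NO₂: 230.58 lies in 198.60–405.88, so I_lo=51, I_hi=100, C_lo=198.60, C_hi=405.88.
(100−51)/(405.88−198.60) × (230.58−198.60) + 51 = 49/207.28 × 31.98 + 51 ≈ 58.56 → 59.
Sub-indices: PM10→253, PM2.5→170, CO→56, SO₂→93, NO₂→59. Ranked high→low: 253, 170, 93, 59, 56. Second-highest sub-index = 170.

170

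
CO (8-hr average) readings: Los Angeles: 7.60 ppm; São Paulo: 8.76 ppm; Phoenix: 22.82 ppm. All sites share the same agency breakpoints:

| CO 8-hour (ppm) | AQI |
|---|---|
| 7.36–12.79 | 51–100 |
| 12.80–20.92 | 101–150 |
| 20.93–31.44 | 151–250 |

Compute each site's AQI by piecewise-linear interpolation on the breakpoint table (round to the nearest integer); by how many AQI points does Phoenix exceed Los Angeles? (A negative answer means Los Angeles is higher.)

Los Angeles: 7.60 lies in 7.36–12.79, so I_lo=51, I_hi=100, C_lo=7.36, C_hi=12.79.
(100−51)/(12.79−7.36) × (7.60−7.36) + 51 = 49/5.43 × 0.24 + 51 ≈ 53.17 → 53.
São Paulo: row 7.36–12.79 (AQI 51–100). (100−51)·(8.76−7.36)/(12.79−7.36) + 51 = 49·1.40/5.43 + 51 ≈ 63.63 → 64.
Phoenix: row 20.93–31.44 (AQI 151–250). (250−151)·(22.82−20.93)/(31.44−20.93) + 151 = 99·1.89/10.51 + 151 ≈ 168.80 → 169.
AQIs: Los Angeles=53, São Paulo=64, Phoenix=169. Phoenix (169) − Los Angeles (53) = 116.

116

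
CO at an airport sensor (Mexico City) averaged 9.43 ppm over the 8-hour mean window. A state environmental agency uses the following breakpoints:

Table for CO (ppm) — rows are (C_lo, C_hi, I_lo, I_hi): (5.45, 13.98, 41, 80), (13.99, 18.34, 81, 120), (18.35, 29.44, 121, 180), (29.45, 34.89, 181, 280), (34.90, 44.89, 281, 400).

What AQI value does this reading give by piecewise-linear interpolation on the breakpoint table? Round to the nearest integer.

CO: 9.43 lies in 5.45–13.98, so I_lo=41, I_hi=80, C_lo=5.45, C_hi=13.98.
(80−41)/(13.98−5.45) × (9.43−5.45) + 41 = 39/8.53 × 3.98 + 41 ≈ 59.20 → 59.

59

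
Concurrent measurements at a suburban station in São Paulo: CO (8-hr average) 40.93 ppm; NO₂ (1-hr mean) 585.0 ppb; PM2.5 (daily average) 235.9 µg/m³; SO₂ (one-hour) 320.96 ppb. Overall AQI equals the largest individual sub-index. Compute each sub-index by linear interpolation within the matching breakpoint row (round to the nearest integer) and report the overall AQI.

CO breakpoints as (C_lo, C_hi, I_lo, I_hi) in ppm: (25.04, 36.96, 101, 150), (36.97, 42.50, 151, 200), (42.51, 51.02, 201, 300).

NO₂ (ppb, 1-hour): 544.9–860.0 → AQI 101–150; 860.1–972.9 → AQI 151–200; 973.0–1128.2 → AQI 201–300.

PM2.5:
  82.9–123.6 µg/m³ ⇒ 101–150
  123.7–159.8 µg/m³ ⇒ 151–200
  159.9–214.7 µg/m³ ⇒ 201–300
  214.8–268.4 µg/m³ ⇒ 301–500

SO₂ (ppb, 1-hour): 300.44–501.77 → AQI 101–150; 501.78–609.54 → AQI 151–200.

379

CO: 40.93 lies in 36.97–42.50, so I_lo=151, I_hi=200, C_lo=36.97, C_hi=42.50.
(200−151)/(42.50−36.97) × (40.93−36.97) + 151 = 49/5.53 × 3.96 + 151 ≈ 186.09 → 186.
NO₂: row 544.9–860.0 (AQI 101–150). (150−101)·(585.0−544.9)/(860.0−544.9) + 101 = 49·40.1/315.1 + 101 ≈ 107.24 → 107.
PM2.5 235.9: bracket 214.8–268.4 → index 301–500; slope 199/53.6, offset 21.1.
AQI = 301 + 199/53.6·21.1 ≈ 379.34 ⇒ 379.
SO₂: 320.96 ∈ [300.44, 501.77] ↔ index [101, 150].
101 + (320.96−300.44)·(150−101)/(501.77−300.44) = 101 + 20.52·49/201.33 ≈ 105.99, so AQI = 106.
Sub-indices: CO→186, NO₂→107, PM2.5→379, SO₂→106. Overall AQI = max = 379; dominant pollutant is PM2.5.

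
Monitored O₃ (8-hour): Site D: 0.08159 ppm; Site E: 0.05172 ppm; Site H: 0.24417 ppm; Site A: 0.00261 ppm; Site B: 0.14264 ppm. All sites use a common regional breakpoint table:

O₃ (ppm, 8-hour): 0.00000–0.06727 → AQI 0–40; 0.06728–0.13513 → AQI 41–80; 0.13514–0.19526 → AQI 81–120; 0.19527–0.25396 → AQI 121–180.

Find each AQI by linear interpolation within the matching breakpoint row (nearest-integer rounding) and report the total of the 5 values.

338

Site D: 0.08159 ∈ [0.06728, 0.13513] ↔ index [41, 80].
41 + (0.08159−0.06728)·(80−41)/(0.13513−0.06728) = 41 + 0.01431·39/0.06785 ≈ 49.23, so AQI = 49.
Site E: 0.05172 lies in 0.00000–0.06727, so I_lo=0, I_hi=40, C_lo=0.00000, C_hi=0.06727.
(40−0)/(0.06727−0.00000) × (0.05172−0.00000) + 0 = 40/0.06727 × 0.05172 + 0 ≈ 30.75 → 31.
Site H 0.24417: bracket 0.19527–0.25396 → index 121–180; slope 59/0.05869, offset 0.04890.
AQI = 121 + 59/0.05869·0.04890 ≈ 170.16 ⇒ 170.
Site A: 0.00261 lies in 0.00000–0.06727, so I_lo=0, I_hi=40, C_lo=0.00000, C_hi=0.06727.
(40−0)/(0.06727−0.00000) × (0.00261−0.00000) + 0 = 40/0.06727 × 0.00261 + 0 ≈ 1.55 → 2.
Site B: row 0.13514–0.19526 (AQI 81–120). (120−81)·(0.14264−0.13514)/(0.19526−0.13514) + 81 = 39·0.00750/0.06012 + 81 ≈ 85.87 → 86.
AQIs: Site D=49, Site E=31, Site H=170, Site A=2, Site B=86. Sum = 49 + 31 + 170 + 2 + 86 = 338.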